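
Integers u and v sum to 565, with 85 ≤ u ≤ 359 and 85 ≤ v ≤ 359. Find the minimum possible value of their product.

73954

uv = u(565 − u) is concave in u, so over [206, 359] it is minimized at an endpoint.
At the endpoint u = 206, v = 565 − 206 = 359, so uv = 206 × 359 = 73954.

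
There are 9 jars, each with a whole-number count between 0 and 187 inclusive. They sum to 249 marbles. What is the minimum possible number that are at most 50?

5

Let j be the number exceeding 50. Then the total is ≥ 51·j + 0·(9 − j) = 0 + 51j.
So 51j ≤ 249 and j ≤ 4; hence at least 9 − 4 = 5 are ≤ 50.
Exactly 5 works: 5 values at 0 and 4 at 51 total 204; raise one of the low values by 45 (still ≤ 50) to hit 249.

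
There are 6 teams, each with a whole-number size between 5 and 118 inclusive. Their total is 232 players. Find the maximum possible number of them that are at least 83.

With k values at 83 or above and the rest at least 5, the sum is at least 30 + 78k.
Since the sum is 232, we need 78k ≤ 202, i.e. k ≤ 2.
k = 2 is achieved by 2 values at 83 and 4 at 5, total 186; add 46 to one value (staying below 83) to reach 232.

2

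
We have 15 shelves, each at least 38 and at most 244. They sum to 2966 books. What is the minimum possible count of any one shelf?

38

Minimizing one value means maximizing the remaining 14.
The other 14 can take up 14 × 244 = 3416 ≥ 2966 − 38, so one shelf can sit at its floor of 38.
Achievable: one at 38 and the other 14 totalling 2928, which fits since 14 × 38 ≤ 2928 ≤ 14 × 244.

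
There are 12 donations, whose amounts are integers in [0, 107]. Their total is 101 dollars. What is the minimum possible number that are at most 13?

If only k of them are at most 13, the other 12 − k are at least 14, so the total is at least (12 − k)·14 + k·0.
This is ≤ 101, so (12 − k)·14 + 0k ≤ 101, which gives k ≥ 5.
Exactly 5 works: 5 values at 0 and 7 at 14 total 98; raise one of the low values by 3 (still ≤ 13) to hit 101.

5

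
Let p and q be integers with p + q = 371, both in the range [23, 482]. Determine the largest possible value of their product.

pq = p(371 − p) is maximized when p is as near 371/2 as the bounds allow.
Taking p = 185 and q = 186 (both in [23, 482]) gives pq = 34410.

34410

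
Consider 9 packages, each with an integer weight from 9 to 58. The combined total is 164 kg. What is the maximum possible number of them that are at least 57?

1

With k values at 57 or above and the rest at least 9, the sum is at least 81 + 48k.
Since the sum is 164, we need 48k ≤ 83, i.e. k ≤ 1.
k = 1 is achieved by 1 value at 57 and 8 at 9, total 129; add 35 to one value (staying below 57) to reach 164.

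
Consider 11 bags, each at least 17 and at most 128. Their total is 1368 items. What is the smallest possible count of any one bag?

To make one bag as small as possible, make the other 10 as large as possible.
The other 10 contribute at most 10 × 128 = 1280, leaving at least 1368 − 1280 = 88.
Since 88 ≥ 17, this is achievable: one at 88 and 10 at 128.

88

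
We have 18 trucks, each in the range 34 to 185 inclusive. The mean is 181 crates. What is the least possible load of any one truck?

113

To make one truck as small as possible, make the other 17 as large as possible.
The total is 18 × 181 = 3258.
The other 17 contribute at most 17 × 185 = 3145, leaving at least 3258 − 3145 = 113.
Since 113 ≥ 34, this is achievable: one at 113 and 17 at 185.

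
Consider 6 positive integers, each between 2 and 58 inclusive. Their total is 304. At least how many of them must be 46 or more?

If only k of them are at least 46, the other 6 − k are at most 45, so the total is at most k·58 + (6 − k)·45.
This must reach 304, so k·58 + (6 − k)·45 ≥ 304, giving k ≥ 3.
Exactly 3 works: 3 values at 58 and 3 at 45 total 309; lower one of the high values by 5 (still ≥ 46) to hit 304.

3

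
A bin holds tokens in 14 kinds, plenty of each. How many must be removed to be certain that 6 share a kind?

71

In the worst case you draw 5 of each of the 14 kinds: 14 × 5 = 70.
One more forces 6 of some kind, so 70 + 1 = 71.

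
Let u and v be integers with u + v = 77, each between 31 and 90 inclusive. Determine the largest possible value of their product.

1482

With u + v fixed, uv peaks when the two are closest together.
Taking u = 38 and v = 39 (both in [31, 90]) gives uv = 1482.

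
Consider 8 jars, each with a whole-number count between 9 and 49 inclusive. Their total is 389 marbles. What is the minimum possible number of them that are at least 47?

If only k of them are at least 47, the other 8 − k are at most 46, so the total is at most k·49 + (8 − k)·46.
This must reach 389, so k·49 + (8 − k)·46 ≥ 389, giving k ≥ 7.
Exactly 7 works: 7 values at 49 and 1 at 46 total 389.

7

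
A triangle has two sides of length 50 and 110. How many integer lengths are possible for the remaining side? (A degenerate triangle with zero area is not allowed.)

The triangle inequality gives |50 − 110| < c < 50 + 110, i.e. 60 < c < 160.
So c can be any integer from 61 to 159: 99 values.

99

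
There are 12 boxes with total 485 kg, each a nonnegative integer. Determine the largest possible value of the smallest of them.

40

If every one of the 12 were at least 41, the total would be at least 12 × 41 = 492 > 485.
Achievable: 7 of them at 40 and 5 at 41 total 485.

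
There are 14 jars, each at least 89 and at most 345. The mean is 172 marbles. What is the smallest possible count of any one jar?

To make one jar as small as possible, make the other 13 as large as possible.
The total is 14 × 172 = 2408.
The other 13 can take up 13 × 345 = 4485 ≥ 2408 − 89, so one jar can sit at its floor of 89.
Achievable: one at 89 and the other 13 totalling 2319, which fits since 13 × 89 ≤ 2319 ≤ 13 × 345.

89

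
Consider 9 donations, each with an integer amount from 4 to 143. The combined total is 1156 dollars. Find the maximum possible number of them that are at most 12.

1

Suppose k of them are at most 12. Those contribute at most 12 each and the rest at most 143 each.
So the total is at most 12k + 143(9 − k) = 1287 − 131k. This must still be ≥ 1156, so k ≤ 1.
k = 1 is achieved by 1 value at 12 and 8 at 143, total 1156.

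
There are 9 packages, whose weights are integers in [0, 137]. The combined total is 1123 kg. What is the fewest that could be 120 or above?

Each value short of 120 is at most 119, costing at least 137 − 119 = 18 against the maximum total of 1233.
We can afford to lose at most 1233 − 1123 = 110, so at most ⌊110/18⌋ = 6 fall short, and at least 3 are ≥ 120.
Exactly 3 works: 3 values at 137 and 6 at 119 total 1125; lower one of the high values by 2 (still ≥ 120) to hit 1123.

3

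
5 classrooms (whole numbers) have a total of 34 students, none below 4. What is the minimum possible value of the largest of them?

7

If every one of the 5 were at most 6, the total would be at most 5 × 6 = 30 < 34.
Equality holds with 4 values of 7 and 1 value of 6.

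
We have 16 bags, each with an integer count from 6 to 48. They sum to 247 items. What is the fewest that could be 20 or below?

If only k of them are at most 20, the other 16 − k are at least 21, so the total is at least (16 − k)·21 + k·6.
This is ≤ 247, so (16 − k)·21 + 6k ≤ 247, which gives k ≥ 6.
Exactly 6 works: 6 values at 6 and 10 at 21 total 246; raise one of the low values by 1 (still ≤ 20) to hit 247.

6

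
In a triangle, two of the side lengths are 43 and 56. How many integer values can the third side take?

The triangle inequality gives |43 − 56| < c < 43 + 56, i.e. 13 < c < 99.
So c can be any integer from 14 to 98: 85 values.

85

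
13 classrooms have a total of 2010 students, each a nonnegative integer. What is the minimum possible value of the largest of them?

155

The 13 values sum to 2010, so their maximum is at least ⌈2010/13⌉ = 155.
Equality holds with 8 values of 155 and 5 values of 154.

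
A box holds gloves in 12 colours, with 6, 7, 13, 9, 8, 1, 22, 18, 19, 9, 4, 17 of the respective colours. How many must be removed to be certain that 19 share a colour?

129

In the worst case you take as many as possible of each colour without reaching 19: 6 + 7 + 13 + 9 + 8 + 1 + 18 + 18 + 18 + 9 + 4 + 17 = 128.
The next one must give 19 of some colour, so 128 + 1 = 129.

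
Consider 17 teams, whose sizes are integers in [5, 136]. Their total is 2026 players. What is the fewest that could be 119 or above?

2

Suppose at most 17 − j of them reach 119; then j values are ≤ 118 and the rest ≤ 136.
The total is then ≤ 118·j + 136·(17 − j) = 2312 − 18j. For this to be ≥ 2026 we need j ≤ 15, so at least 17 − 15 = 2 must reach 119.
Exactly 2 works: 2 values at 136 and 15 at 118 total 2042; lower one of the high values by 16 (still ≥ 119) to hit 2026.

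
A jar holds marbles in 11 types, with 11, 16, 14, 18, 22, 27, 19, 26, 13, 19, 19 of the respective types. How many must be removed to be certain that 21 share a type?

In the worst case you take as many as possible of each type without reaching 21: 11 + 16 + 14 + 18 + 20 + 20 + 19 + 20 + 13 + 19 + 19 = 189.
The next one must give 21 of some type, so 189 + 1 = 190.

190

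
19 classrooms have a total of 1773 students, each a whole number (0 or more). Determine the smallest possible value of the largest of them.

94

The 19 values sum to 1773, so their maximum is at least ⌈1773/19⌉ = 94.
Taking 13 copies of 93 and 6 copies of 94 gives exactly 1773, so 94 is attained.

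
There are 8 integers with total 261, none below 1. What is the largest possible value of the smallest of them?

The 8 values sum to 261, so their minimum is at most ⌊261/8⌋ = 32.
Equality holds with 3 values of 32 and 5 values of 33.

32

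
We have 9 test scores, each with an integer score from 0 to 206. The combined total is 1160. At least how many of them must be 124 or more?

1

Suppose at most 9 − j of them reach 124; then j values are ≤ 123 and the rest ≤ 206.
The total is then ≤ 123·j + 206·(9 − j) = 1854 − 83j. For this to be ≥ 1160 we need j ≤ 8, so at least 9 − 8 = 1 must reach 124.
Exactly 1 works: 1 value at 206 and 8 at 123 total 1190; lower one of the high values by 30 (still ≥ 124) to hit 1160.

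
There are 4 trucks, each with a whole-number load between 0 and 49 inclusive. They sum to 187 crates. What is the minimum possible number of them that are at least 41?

3

Suppose at most 4 − j of them reach 41; then j values are ≤ 40 and the rest ≤ 49.
The total is then ≤ 40·j + 49·(4 − j) = 196 − 9j. For this to be ≥ 187 we need j ≤ 1, so at least 4 − 1 = 3 must reach 41.
Exactly 3 works: 3 values at 49 and 1 at 40 total 187.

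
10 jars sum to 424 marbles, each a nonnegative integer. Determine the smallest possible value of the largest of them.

43

If every one of the 10 were at most 42, the total would be at most 10 × 42 = 420 < 424.
Taking 6 copies of 42 and 4 copies of 43 gives exactly 424, so 43 is attained.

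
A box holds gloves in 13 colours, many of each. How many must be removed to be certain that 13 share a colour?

You could draw 12 of every colour without reaching 13 of any — 156 in all.
One more forces 13 of some colour, so 156 + 1 = 157.

157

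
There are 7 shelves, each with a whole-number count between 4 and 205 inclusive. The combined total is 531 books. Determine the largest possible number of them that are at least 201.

Suppose k of them are at least 201. Those contribute at least 201 each and the other 7 − k at least 4 each.
So the total is at least 201k + 4(7 − k) = 28 + 197k. This must be ≤ 531, giving k ≤ 2.
k = 2 is achieved by 2 values at 201 and 5 at 4, total 422; add 109 to one value (staying below 201) to reach 531.

2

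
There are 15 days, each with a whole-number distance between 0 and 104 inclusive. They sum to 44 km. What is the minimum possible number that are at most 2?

Each value above 2 is at least 3, contributing at least 3 − 0 = 3 above the floor 0.
The sum exceeds the floor total 0 by 44, so at most ⌊44/3⌋ = 14 exceed 2, and at least 1 are ≤ 2.
Exactly 1 works: 1 value at 0 and 14 at 3 total 42; raise one of the low values by 2 (still ≤ 2) to hit 44.

1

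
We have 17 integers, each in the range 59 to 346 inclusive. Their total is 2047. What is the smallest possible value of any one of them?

To make one integer as small as possible, make the other 16 as large as possible.
The other 16 can take up 16 × 346 = 5536 ≥ 2047 − 59, so one integer can sit at its floor of 59.
Achievable: one at 59 and the other 16 totalling 1988, which fits since 16 × 59 ≤ 1988 ≤ 16 × 346.

59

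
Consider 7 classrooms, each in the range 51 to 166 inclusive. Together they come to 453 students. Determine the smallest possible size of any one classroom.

Minimizing one value means maximizing the remaining 6.
The other 6 can take up 6 × 166 = 996 ≥ 453 − 51, so one classroom can sit at its floor of 51.
Achievable: one at 51 and the other 6 totalling 402, which fits since 6 × 51 ≤ 402 ≤ 6 × 166.

51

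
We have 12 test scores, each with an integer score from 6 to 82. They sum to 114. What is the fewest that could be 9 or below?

Each value above 9 is at least 10, contributing at least 10 − 6 = 4 above the floor 6.
The sum exceeds the floor total 72 by 42, so at most ⌊42/4⌋ = 10 exceed 9, and at least 2 are ≤ 9.
Exactly 2 works: 2 values at 6 and 10 at 10 total 112; raise one of the low values by 2 (still ≤ 9) to hit 114.

2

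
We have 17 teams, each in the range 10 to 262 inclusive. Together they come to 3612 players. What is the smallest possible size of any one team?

To make one team as small as possible, make the other 16 as large as possible.
The other 16 can take up 16 × 262 = 4192 ≥ 3612 − 10, so one team can sit at its floor of 10.
Achievable: one at 10 and the other 16 totalling 3602, which fits since 16 × 10 ≤ 3602 ≤ 16 × 262.

10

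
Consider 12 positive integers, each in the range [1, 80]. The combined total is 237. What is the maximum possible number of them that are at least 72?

Suppose k of them are at least 72. Those contribute at least 72 each and the other 12 − k at least 1 each.
So the total is at least 72k + 1(12 − k) = 12 + 71k. This must be ≤ 237, giving k ≤ 3.
k = 3 is achieved by 3 values at 72 and 9 at 1, total 225; add 12 to one value (staying below 72) to reach 237.

3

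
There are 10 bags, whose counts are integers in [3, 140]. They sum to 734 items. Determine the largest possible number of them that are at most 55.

7

Each value at 55 or below falls at least 140 − 55 = 85 short of the ceiling 140.
The ceiling total is 10 × 140 = 1400, and we need 734, so at most ⌊(1400 − 734)/85⌋ = 7 can be that low.
k = 7 is achieved by 7 values at 55 and 3 at 140, total 805; lower one of the 140's by 71 (still > 55) to reach 734.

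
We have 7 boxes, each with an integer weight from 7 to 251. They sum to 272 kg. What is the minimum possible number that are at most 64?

4

Let j be the number exceeding 64. Then the total is ≥ 65·j + 7·(7 − j) = 49 + 58j.
So 58j ≤ 223 and j ≤ 3; hence at least 7 − 3 = 4 are ≤ 64.
Exactly 4 works: 4 values at 7 and 3 at 65 total 223; raise one of the low values by 49 (still ≤ 64) to hit 272.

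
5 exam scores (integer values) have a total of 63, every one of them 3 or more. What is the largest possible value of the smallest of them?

12

The average is 63/5 < 13, so some value is ≤ 12.
Achievable: 2 of them at 12 and 3 at 13 total 63.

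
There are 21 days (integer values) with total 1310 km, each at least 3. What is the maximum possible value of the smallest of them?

62

The average is 1310/21 < 63, so some value is ≤ 62.
Equality holds with 13 values of 62 and 8 values of 63.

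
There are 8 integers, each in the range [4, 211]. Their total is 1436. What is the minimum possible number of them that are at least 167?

3

Suppose at most 8 − j of them reach 167; then j values are ≤ 166 and the rest ≤ 211.
The total is then ≤ 166·j + 211·(8 − j) = 1688 − 45j. For this to be ≥ 1436 we need j ≤ 5, so at least 8 − 5 = 3 must reach 167.
Exactly 3 works: 3 values at 211 and 5 at 166 total 1463; lower one of the high values by 27 (still ≥ 167) to hit 1436.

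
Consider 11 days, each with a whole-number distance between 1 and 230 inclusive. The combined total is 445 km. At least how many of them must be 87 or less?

Each value above 87 is at least 88, contributing at least 88 − 1 = 87 above the floor 1.
The sum exceeds the floor total 11 by 434, so at most ⌊434/87⌋ = 4 exceed 87, and at least 7 are ≤ 87.
Exactly 7 works: 7 values at 1 and 4 at 88 total 359; raise one of the low values by 86 (still ≤ 87) to hit 445.

7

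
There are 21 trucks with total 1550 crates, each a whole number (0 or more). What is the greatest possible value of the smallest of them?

If every one of the 21 were at least 74, the total would be at least 21 × 74 = 1554 > 1550.
Equality holds with 4 values of 73 and 17 values of 74.

73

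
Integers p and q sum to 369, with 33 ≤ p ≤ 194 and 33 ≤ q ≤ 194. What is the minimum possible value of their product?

pq = p(369 − p) is concave in p, so over [175, 194] it is minimized at an endpoint.
The extreme feasible split is p = 175, q = 194, giving pq = 33950.

33950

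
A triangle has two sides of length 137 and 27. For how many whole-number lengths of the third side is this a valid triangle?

The triangle inequality gives |137 − 27| < c < 137 + 27, i.e. 110 < c < 164.
So c can be any integer from 111 to 163: 53 values.

53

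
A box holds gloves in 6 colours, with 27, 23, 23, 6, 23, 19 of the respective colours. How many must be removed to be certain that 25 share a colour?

In the worst case you take as many as possible of each colour without reaching 25: 24 + 23 + 23 + 6 + 23 + 19 = 118.
The next one must give 25 of some colour, so 118 + 1 = 119.

119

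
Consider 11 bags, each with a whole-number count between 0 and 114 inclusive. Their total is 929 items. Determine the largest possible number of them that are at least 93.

Suppose k of them are at least 93. Those contribute at least 93 each and the other 11 − k at least 0 each.
So the total is at least 93k + 0(11 − k) = 0 + 93k. This must be ≤ 929, giving k ≤ 9.
k = 9 is achieved by 9 values at 93 and 2 at 0, total 837; add 92 to one value (staying below 93) to reach 929.

9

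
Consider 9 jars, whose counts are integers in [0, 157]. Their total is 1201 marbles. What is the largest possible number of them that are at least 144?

8

With k values at 144 or above and the rest at least 0, the sum is at least 0 + 144k.
Since the sum is 1201, we need 144k ≤ 1201, i.e. k ≤ 8.
k = 8 is achieved by 8 values at 144 and 1 at 0, total 1152; add 49 to one value (staying below 144) to reach 1201.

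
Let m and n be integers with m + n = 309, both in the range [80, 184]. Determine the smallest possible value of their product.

23000

For a fixed sum, mn is smallest when m and n are as far apart as possible.
At the endpoint m = 125, n = 309 − 125 = 184, so mn = 125 × 184 = 23000.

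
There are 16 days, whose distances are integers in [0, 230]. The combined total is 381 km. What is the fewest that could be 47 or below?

If only k of them are at most 47, the other 16 − k are at least 48, so the total is at least (16 − k)·48 + k·0.
This is ≤ 381, so (16 − k)·48 + 0k ≤ 381, which gives k ≥ 9.
Exactly 9 works: 9 values at 0 and 7 at 48 total 336; raise one of the low values by 45 (still ≤ 47) to hit 381.

9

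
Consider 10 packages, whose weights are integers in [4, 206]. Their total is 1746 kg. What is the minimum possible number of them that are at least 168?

2

Each value short of 168 is at most 167, costing at least 206 − 167 = 39 against the maximum total of 2060.
We can afford to lose at most 2060 − 1746 = 314, so at most ⌊314/39⌋ = 8 fall short, and at least 2 are ≥ 168.
Exactly 2 works: 2 values at 206 and 8 at 167 total 1748; lower one of the high values by 2 (still ≥ 168) to hit 1746.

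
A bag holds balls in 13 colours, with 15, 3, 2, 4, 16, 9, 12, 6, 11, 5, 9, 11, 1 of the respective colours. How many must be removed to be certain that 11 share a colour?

90

In the worst case you take as many as possible of each colour without reaching 11: 10 + 3 + 2 + 4 + 10 + 9 + 10 + 6 + 10 + 5 + 9 + 10 + 1 = 89.
The next one must give 11 of some colour, so 89 + 1 = 90.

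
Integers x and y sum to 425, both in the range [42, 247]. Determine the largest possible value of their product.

45156

For a fixed sum, the product xy is largest when x and y are as close as possible.
Taking x = 212 and y = 213 (both in [42, 247]) gives xy = 45156.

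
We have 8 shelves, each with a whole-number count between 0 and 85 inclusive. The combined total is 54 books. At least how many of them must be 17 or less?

Each value above 17 is at least 18, contributing at least 18 − 0 = 18 above the floor 0.
The sum exceeds the floor total 0 by 54, so at most ⌊54/18⌋ = 3 exceed 17, and at least 5 are ≤ 17.
Exactly 5 works: 5 values at 0 and 3 at 18 total 54.

5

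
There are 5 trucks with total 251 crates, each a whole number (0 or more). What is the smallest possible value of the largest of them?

The 5 values sum to 251, so their maximum is at least ⌈251/5⌉ = 51.
Achievable: 1 of them at 51 and 4 at 50 total 251.

51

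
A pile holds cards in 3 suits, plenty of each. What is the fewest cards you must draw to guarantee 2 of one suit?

4

In the worst case you draw 1 of each of the 3 suits: 3 × 1 = 3.
One more forces 2 of some suit, so 3 + 1 = 4.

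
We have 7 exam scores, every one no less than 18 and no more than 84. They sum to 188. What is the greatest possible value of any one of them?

Maximizing one value means minimizing the remaining 6.
The other 6 contribute at least 6 × 18 = 108, leaving at most 188 − 108 = 80.
Since 80 ≤ 84, this is achievable: one at 80 and 6 at 18.

80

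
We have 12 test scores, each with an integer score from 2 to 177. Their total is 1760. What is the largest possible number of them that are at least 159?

11

If k of the values are ≥ 159, the total is ≥ 159k + 2(12 − k).
Setting 159k + 2(12 − k) ≤ 1760 gives 157k ≤ 1736, so k ≤ 11.
k = 11 is achieved by 11 values at 159 and 1 at 2, total 1751; add 9 to one value (staying below 159) to reach 1760.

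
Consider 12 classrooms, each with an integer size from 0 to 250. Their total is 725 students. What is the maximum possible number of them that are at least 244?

With k values at 244 or above and the rest at least 0, the sum is at least 0 + 244k.
Since the sum is 725, we need 244k ≤ 725, i.e. k ≤ 2.
k = 2 is achieved by 2 values at 244 and 10 at 0, total 488; add 237 to one value (staying below 244) to reach 725.

2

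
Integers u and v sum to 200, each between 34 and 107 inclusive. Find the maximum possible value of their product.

For a fixed sum, the product uv is largest when u and v are as close as possible.
Taking u = 100 and v = 100 (both in [34, 107]) gives uv = 10000.

10000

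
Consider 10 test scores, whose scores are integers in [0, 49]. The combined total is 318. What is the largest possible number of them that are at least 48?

If k of the values are ≥ 48, the total is ≥ 48k + 0(10 − k).
Setting 48k + 0(10 − k) ≤ 318 gives 48k ≤ 318, so k ≤ 6.
k = 6 is achieved by 6 values at 48 and 4 at 0, total 288; add 30 to one value (staying below 48) to reach 318.

6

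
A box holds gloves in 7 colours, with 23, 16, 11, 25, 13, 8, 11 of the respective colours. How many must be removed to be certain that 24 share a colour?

106

In the worst case you take as many as possible of each colour without reaching 24: 23 + 16 + 11 + 23 + 13 + 8 + 11 = 105.
The next one must give 24 of some colour, so 105 + 1 = 106.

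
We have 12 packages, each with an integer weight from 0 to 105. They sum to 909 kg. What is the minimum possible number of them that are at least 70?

3

Suppose at most 12 − j of them reach 70; then j values are ≤ 69 and the rest ≤ 105.
The total is then ≤ 69·j + 105·(12 − j) = 1260 − 36j. For this to be ≥ 909 we need j ≤ 9, so at least 12 − 9 = 3 must reach 70.
Exactly 3 works: 3 values at 105 and 9 at 69 total 936; lower one of the high values by 27 (still ≥ 70) to hit 909.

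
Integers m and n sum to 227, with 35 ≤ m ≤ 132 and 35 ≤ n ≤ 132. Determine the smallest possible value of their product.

12540

For a fixed sum, mn is smallest when m and n are as far apart as possible.
The extreme feasible split is m = 95, n = 132, giving mn = 12540.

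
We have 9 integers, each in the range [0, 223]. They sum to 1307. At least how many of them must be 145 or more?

1

Suppose at most 9 − j of them reach 145; then j values are ≤ 144 and the rest ≤ 223.
The total is then ≤ 144·j + 223·(9 − j) = 2007 − 79j. For this to be ≥ 1307 we need j ≤ 8, so at least 9 − 8 = 1 must reach 145.
Exactly 1 works: 1 value at 223 and 8 at 144 total 1375; lower one of the high values by 68 (still ≥ 145) to hit 1307.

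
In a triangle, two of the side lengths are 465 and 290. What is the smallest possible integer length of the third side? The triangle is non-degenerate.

176

The third side must exceed |465 − 290| = 175.
The smallest integer above 175 is 176.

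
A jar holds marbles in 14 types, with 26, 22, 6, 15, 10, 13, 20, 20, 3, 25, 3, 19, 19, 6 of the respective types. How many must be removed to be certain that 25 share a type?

In the worst case you take as many as possible of each type without reaching 25: 24 + 22 + 6 + 15 + 10 + 13 + 20 + 20 + 3 + 24 + 3 + 19 + 19 + 6 = 204.
The next one must give 25 of some type, so 204 + 1 = 205.

205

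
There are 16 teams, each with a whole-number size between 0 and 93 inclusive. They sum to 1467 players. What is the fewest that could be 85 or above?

14

If only k of them are at least 85, the other 16 − k are at most 84, so the total is at most k·93 + (16 − k)·84.
This must reach 1467, so k·93 + (16 − k)·84 ≥ 1467, giving k ≥ 14.
Exactly 14 works: 14 values at 93 and 2 at 84 total 1470; lower one of the high values by 3 (still ≥ 85) to hit 1467.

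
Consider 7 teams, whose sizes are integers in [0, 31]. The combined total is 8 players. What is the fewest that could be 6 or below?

6

Each value above 6 is at least 7, contributing at least 7 − 0 = 7 above the floor 0.
The sum exceeds the floor total 0 by 8, so at most ⌊8/7⌋ = 1 exceed 6, and at least 6 are ≤ 6.
Exactly 6 works: 6 values at 0 and 1 at 7 total 7; raise one of the low values by 1 (still ≤ 6) to hit 8.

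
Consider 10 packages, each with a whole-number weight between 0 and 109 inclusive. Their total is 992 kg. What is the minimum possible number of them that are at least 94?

If only k of them are at least 94, the other 10 − k are at most 93, so the total is at most k·109 + (10 − k)·93.
This must reach 992, so k·109 + (10 − k)·93 ≥ 992, giving k ≥ 4.
Exactly 4 works: 4 values at 109 and 6 at 93 total 994; lower one of the high values by 2 (still ≥ 94) to hit 992.

4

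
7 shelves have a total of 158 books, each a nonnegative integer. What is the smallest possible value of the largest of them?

The 7 values sum to 158, so their maximum is at least ⌈158/7⌉ = 23.
Taking 3 copies of 22 and 4 copies of 23 gives exactly 158, so 23 is attained.

23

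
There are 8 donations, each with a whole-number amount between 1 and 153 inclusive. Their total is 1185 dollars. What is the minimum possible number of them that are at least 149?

Suppose at most 8 − j of them reach 149; then j values are ≤ 148 and the rest ≤ 153.
The total is then ≤ 148·j + 153·(8 − j) = 1224 − 5j. For this to be ≥ 1185 we need j ≤ 7, so at least 8 − 7 = 1 must reach 149.
Exactly 1 works: 1 value at 153 and 7 at 148 total 1189; lower one of the high values by 4 (still ≥ 149) to hit 1185.

1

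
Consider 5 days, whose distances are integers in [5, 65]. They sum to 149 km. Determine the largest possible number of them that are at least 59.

2

Suppose k of them are at least 59. Those contribute at least 59 each and the other 5 − k at least 5 each.
So the total is at least 59k + 5(5 − k) = 25 + 54k. This must be ≤ 149, giving k ≤ 2.
k = 2 is achieved by 2 values at 59 and 3 at 5, total 133; add 16 to one value (staying below 59) to reach 149.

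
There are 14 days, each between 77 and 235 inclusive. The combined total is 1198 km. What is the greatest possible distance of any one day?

197

To make one day as large as possible, make the other 13 as small as possible.
The other 13 contribute at least 13 × 77 = 1001, leaving at most 1198 − 1001 = 197.
Since 197 ≤ 235, this is achievable: one at 197 and 13 at 77.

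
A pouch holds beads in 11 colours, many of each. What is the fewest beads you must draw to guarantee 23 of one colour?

243

You could draw 22 of every colour without reaching 23 of any — 242 in all.
One more forces 23 of some colour, so 242 + 1 = 243.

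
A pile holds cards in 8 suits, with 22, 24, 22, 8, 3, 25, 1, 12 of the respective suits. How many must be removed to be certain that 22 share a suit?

109

In the worst case you take as many as possible of each suit without reaching 22: 21 + 21 + 21 + 8 + 3 + 21 + 1 + 12 = 108.
The next one must give 22 of some suit, so 108 + 1 = 109.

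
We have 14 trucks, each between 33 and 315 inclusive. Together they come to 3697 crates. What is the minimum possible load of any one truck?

33

Minimizing one value means maximizing the remaining 13.
The other 13 can take up 13 × 315 = 4095 ≥ 3697 − 33, so one truck can sit at its floor of 33.
Achievable: one at 33 and the other 13 totalling 3664, which fits since 13 × 33 ≤ 3664 ≤ 13 × 315.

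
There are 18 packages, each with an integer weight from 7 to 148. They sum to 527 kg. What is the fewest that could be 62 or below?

If only k of them are at most 62, the other 18 − k are at least 63, so the total is at least (18 − k)·63 + k·7.
This is ≤ 527, so (18 − k)·63 + 7k ≤ 527, which gives k ≥ 11.
Exactly 11 works: 11 values at 7 and 7 at 63 total 518; raise one of the low values by 9 (still ≤ 62) to hit 527.

11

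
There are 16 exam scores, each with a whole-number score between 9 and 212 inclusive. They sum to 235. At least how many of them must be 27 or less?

12

Let j be the number exceeding 27. Then the total is ≥ 28·j + 9·(16 − j) = 144 + 19j.
So 19j ≤ 91 and j ≤ 4; hence at least 16 − 4 = 12 are ≤ 27.
Exactly 12 works: 12 values at 9 and 4 at 28 total 220; raise one of the low values by 15 (still ≤ 27) to hit 235.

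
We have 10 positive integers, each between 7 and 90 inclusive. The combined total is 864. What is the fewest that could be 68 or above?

Each value short of 68 is at most 67, costing at least 90 − 67 = 23 against the maximum total of 900.
We can afford to lose at most 900 − 864 = 36, so at most ⌊36/23⌋ = 1 fall short, and at least 9 are ≥ 68.
Exactly 9 works: 9 values at 90 and 1 at 67 total 877; lower one of the high values by 13 (still ≥ 68) to hit 864.

9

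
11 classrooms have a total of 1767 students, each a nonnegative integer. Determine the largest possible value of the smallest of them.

160

If every one of the 11 were at least 161, the total would be at least 11 × 161 = 1771 > 1767.
Equality holds with 4 values of 160 and 7 values of 161.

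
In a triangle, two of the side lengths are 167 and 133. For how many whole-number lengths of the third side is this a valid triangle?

The triangle inequality gives |167 − 133| < c < 167 + 133, i.e. 34 < c < 300.
So c can be any integer from 35 to 299: 265 values.

265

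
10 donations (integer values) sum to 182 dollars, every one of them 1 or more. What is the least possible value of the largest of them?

19

The average is 182/10 > 18, so not all 10 can be 18 or less; the largest is ≥ 19.
Achievable: 2 of them at 19 and 8 at 18 total 182.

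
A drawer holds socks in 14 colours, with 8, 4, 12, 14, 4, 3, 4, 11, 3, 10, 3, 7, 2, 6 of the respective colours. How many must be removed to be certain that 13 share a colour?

In the worst case you take as many as possible of each colour without reaching 13: 8 + 4 + 12 + 12 + 4 + 3 + 4 + 11 + 3 + 10 + 3 + 7 + 2 + 6 = 89.
The next one must give 13 of some colour, so 89 + 1 = 90.

90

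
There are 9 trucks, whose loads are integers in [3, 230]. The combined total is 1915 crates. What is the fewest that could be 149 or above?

If only k of them are at least 149, the other 9 − k are at most 148, so the total is at most k·230 + (9 − k)·148.
This must reach 1915, so k·230 + (9 − k)·148 ≥ 1915, giving k ≥ 8.
Exactly 8 works: 8 values at 230 and 1 at 148 total 1988; lower one of the high values by 73 (still ≥ 149) to hit 1915.

8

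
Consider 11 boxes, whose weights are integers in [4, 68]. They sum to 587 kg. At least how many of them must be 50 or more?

3

Each value short of 50 is at most 49, costing at least 68 − 49 = 19 against the maximum total of 748.
We can afford to lose at most 748 − 587 = 161, so at most ⌊161/19⌋ = 8 fall short, and at least 3 are ≥ 50.
Exactly 3 works: 3 values at 68 and 8 at 49 total 596; lower one of the high values by 9 (still ≥ 50) to hit 587.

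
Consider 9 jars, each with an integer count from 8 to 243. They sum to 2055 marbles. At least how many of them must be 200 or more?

6

Each value short of 200 is at most 199, costing at least 243 − 199 = 44 against the maximum total of 2187.
We can afford to lose at most 2187 − 2055 = 132, so at most ⌊132/44⌋ = 3 fall short, and at least 6 are ≥ 200.
Exactly 6 works: 6 values at 243 and 3 at 199 total 2055.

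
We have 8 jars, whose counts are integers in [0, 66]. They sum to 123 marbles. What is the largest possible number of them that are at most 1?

Suppose k of them are at most 1. Those contribute at most 1 each and the rest at most 66 each.
So the total is at most 1k + 66(8 − k) = 528 − 65k. This must still be ≥ 123, so k ≤ 6.
k = 6 is achieved by 6 values at 1 and 2 at 66, total 138; lower one of the 66's by 15 (still > 1) to reach 123.

6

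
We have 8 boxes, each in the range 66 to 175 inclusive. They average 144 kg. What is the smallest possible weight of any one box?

Minimizing one value means maximizing the remaining 7.
The total is 8 × 144 = 1152.
The other 7 can take up 7 × 175 = 1225 ≥ 1152 − 66, so one box can sit at its floor of 66.
Achievable: one at 66 and the other 7 totalling 1086, which fits since 7 × 66 ≤ 1086 ≤ 7 × 175.

66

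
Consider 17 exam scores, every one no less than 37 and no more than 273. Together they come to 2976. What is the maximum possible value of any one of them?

To make one score as large as possible, make the other 16 as small as possible.
The other 16 contribute at least 16 × 37 = 592, leaving at most 2976 − 592 = 2384.
But each score is capped at 273, so the maximum is 273.
Achievable: one at 273 and the other 16 totalling 2703, which fits since 16 × 37 ≤ 2703 ≤ 16 × 273.

273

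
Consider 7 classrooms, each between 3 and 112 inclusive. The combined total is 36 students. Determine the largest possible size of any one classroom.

18

To make one classroom as large as possible, make the other 6 as small as possible.
The other 6 contribute at least 6 × 3 = 18, leaving at most 36 − 18 = 18.
Since 18 ≤ 112, this is achievable: one at 18 and 6 at 3.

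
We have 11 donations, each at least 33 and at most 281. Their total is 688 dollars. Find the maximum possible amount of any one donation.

281

Maximizing one value means minimizing the remaining 10.
The other 10 contribute at least 10 × 33 = 330, leaving at most 688 − 330 = 358.
But each donation is capped at 281, so the maximum is 281.
Achievable: one at 281 and the other 10 totalling 407, which fits since 10 × 33 ≤ 407 ≤ 10 × 281.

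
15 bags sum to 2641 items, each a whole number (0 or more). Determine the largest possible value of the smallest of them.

The 15 values sum to 2641, so their minimum is at most ⌊2641/15⌋ = 176.
Equality holds with 14 values of 176 and 1 value of 177.

176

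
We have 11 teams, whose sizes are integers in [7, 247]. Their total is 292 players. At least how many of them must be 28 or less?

Let j be the number exceeding 28. Then the total is ≥ 29·j + 7·(11 − j) = 77 + 22j.
So 22j ≤ 215 and j ≤ 9; hence at least 11 − 9 = 2 are ≤ 28.
Exactly 2 works: 2 values at 7 and 9 at 29 total 275; raise one of the low values by 17 (still ≤ 28) to hit 292.

2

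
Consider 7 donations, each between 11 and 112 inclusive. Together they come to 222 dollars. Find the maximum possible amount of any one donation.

112

Maximizing one value means minimizing the remaining 6.
The other 6 contribute at least 6 × 11 = 66, leaving at most 222 − 66 = 156.
But each donation is capped at 112, so the maximum is 112.
Achievable: one at 112 and the other 6 totalling 110, which fits since 6 × 11 ≤ 110 ≤ 6 × 112.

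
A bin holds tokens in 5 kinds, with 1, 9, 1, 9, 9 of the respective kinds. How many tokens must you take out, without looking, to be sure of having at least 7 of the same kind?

21

In the worst case you take as many as possible of each kind without reaching 7: 1 + 6 + 1 + 6 + 6 = 20.
The next one must give 7 of some kind, so 20 + 1 = 21.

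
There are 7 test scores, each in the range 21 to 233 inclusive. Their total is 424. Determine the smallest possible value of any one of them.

Minimizing one value means maximizing the remaining 6.
The other 6 can take up 6 × 233 = 1398 ≥ 424 − 21, so one score can sit at its floor of 21.
Achievable: one at 21 and the other 6 totalling 403, which fits since 6 × 21 ≤ 403 ≤ 6 × 233.

21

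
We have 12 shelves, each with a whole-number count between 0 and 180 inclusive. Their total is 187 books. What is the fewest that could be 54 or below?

9

Let j be the number exceeding 54. Then the total is ≥ 55·j + 0·(12 − j) = 0 + 55j.
So 55j ≤ 187 and j ≤ 3; hence at least 12 − 3 = 9 are ≤ 54.
Exactly 9 works: 9 values at 0 and 3 at 55 total 165; raise one of the low values by 22 (still ≤ 54) to hit 187.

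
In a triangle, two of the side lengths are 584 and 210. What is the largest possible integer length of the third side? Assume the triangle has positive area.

793

The third side must be less than 584 + 210 = 794.
The largest integer below 794 is 793.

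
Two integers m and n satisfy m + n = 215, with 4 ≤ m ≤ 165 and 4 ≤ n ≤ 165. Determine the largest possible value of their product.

11556

With m + n fixed, mn peaks when the two are closest together.
Taking m = 107 and n = 108 (both in [4, 165]) gives mn = 11556.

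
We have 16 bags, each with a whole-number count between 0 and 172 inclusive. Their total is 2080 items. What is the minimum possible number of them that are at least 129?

1

Each value short of 129 is at most 128, costing at least 172 − 128 = 44 against the maximum total of 2752.
We can afford to lose at most 2752 − 2080 = 672, so at most ⌊672/44⌋ = 15 fall short, and at least 1 are ≥ 129.
Exactly 1 works: 1 value at 172 and 15 at 128 total 2092; lower one of the high values by 12 (still ≥ 129) to hit 2080.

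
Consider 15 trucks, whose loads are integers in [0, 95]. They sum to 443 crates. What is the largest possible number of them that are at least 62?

7

If k of the values are ≥ 62, the total is ≥ 62k + 0(15 − k).
Setting 62k + 0(15 − k) ≤ 443 gives 62k ≤ 443, so k ≤ 7.
k = 7 is achieved by 7 values at 62 and 8 at 0, total 434; add 9 to one value (staying below 62) to reach 443.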